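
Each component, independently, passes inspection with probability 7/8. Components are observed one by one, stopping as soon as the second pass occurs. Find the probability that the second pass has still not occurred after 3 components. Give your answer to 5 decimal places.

0.04297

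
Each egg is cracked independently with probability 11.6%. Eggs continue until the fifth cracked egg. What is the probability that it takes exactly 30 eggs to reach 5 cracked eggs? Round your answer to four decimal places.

Y = trial on which the fifth success occurs; negative binomial, r=5, p=0.116.
P(Y=30) = C(29,4) · p^5 · (1−p)^25
= 23751 · 2.1003e-05 · 0.045847 = 0.022871

0.0229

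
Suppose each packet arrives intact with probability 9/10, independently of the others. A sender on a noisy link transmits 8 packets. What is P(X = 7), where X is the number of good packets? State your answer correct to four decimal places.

X ~ Binomial(n=8, p=0.90).
P(X=7) = C(8,7) · p^7 · (1−p)^1
= 8 · 0.4783 · 0.1 = 0.382638

0.3826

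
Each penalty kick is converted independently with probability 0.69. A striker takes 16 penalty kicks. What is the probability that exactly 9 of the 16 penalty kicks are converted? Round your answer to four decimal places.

X ~ Binomial(n=16, p=0.69).
P(X=9) = C(16,9) · p^9 · (1−p)^7
= 11440 · 0.035452 · 0.00027513 = 0.111583

0.1116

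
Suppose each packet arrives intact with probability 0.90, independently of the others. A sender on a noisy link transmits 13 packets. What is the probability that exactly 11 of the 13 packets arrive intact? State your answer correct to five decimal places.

X ~ Binomial(n=13, p=0.90).
P(X=11) = C(13,11) · p^11 · (1−p)^2
= 78 · 0.31381 · 0.01 = 0.2447723

0.24477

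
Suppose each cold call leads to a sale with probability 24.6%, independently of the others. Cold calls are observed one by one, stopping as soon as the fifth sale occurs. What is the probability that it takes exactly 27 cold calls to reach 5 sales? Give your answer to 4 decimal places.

0.0270

Y = trial on which the fifth success occurs; negative binomial, r=5, p=0.246.
P(Y=27) = C(26,4) · p^5 · (1−p)^22
= 14950 · 0.0009009 · 0.0020053 = 0.027008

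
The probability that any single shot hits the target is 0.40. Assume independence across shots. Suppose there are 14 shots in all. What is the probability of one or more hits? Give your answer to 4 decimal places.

P(at least one) = 1 − P(none) = 1 − (1 − 0.40)^14
= 1 − 0.000784 = 0.999216

0.9992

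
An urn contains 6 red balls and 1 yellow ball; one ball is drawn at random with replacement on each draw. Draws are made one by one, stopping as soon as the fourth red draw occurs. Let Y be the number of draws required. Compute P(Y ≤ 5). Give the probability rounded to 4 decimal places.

Finishing within 5 draws ⇔ at least 4 successes in the first 5. With X ~ Binomial(5, 0.857143), P(Y ≤ 5) = 1 − P(X ≤ 3).
  k=0: C(5,0)·0.857143^0·0.142857^5 = 0.000059
  k=1: C(5,1)·0.857143^1·0.142857^4 = 0.001785
  k=2: C(5,2)·0.857143^2·0.142857^3 = 0.021420
  k=3: C(5,3)·0.857143^3·0.142857^2 = 0.128518
1 − 0.151782 = 0.848218

0.8482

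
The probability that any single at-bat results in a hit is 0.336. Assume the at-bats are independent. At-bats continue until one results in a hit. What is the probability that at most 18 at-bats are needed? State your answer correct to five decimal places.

Y = number of at-bats to the first success; geometric, p = 0.336.
P(Y ≤ 18) = 1 − (1−p)^18 = 1 − 0.0006295 = 0.9993705

0.99937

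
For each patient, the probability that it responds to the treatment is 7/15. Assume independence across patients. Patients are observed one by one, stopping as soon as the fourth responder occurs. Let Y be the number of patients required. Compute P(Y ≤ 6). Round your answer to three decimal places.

Finishing within 6 patients ⇔ at least 4 successes in the first 6. With X ~ Binomial(6, 0.466667), P(Y ≤ 6) = 1 − P(X ≤ 3).
  k=0: C(6,0)·0.466667^0·0.533333^6 = 0.02301
  k=1: C(6,1)·0.466667^1·0.533333^5 = 0.12082
  k=2: C(6,2)·0.466667^2·0.533333^4 = 0.26430
  k=3: C(6,3)·0.466667^3·0.533333^3 = 0.30835
1 − 0.71649 = 0.28351

0.284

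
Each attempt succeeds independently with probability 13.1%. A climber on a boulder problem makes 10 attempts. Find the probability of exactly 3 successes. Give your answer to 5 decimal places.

X ~ Binomial(n=10, p=0.131).
P(X=3) = C(10,3) · p^3 · (1−p)^7
= 120 · 0.0022481 · 0.37423 = 0.1009563

0.10096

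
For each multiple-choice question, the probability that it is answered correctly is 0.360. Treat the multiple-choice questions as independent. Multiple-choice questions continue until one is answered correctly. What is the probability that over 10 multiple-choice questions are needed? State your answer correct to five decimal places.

0.01153

Y = number of multiple-choice questions to the first success; geometric, p = 0.36.
P(Y > 10) = P(first 10 all fail) = (1−p)^10 = 0.0115292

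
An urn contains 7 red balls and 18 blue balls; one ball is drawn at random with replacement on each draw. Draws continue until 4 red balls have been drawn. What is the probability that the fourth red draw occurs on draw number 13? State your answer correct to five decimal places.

Y = trial on which the fourth success occurs; negative binomial, r=4, p=0.28.
P(Y=13) = C(12,3) · p^4 · (1−p)^9
= 220 · 0.0061466 · 0.051999 = 0.0703149

0.07031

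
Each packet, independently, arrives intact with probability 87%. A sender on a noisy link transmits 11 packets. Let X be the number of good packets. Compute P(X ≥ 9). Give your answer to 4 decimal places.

X ~ Binomial(11, 0.87); P(X ≥ 9) = Σ C(11,k) p^k (1−p)^(11−k) over k:
  k=9: C(11,9)·0.87^9·0.13^2 = 0.265413
  k=10: C(11,10)·0.87^10·0.13^1 = 0.355245
  k=11: C(11,11)·0.87^11·0.13^0 = 0.216128
Total = 0.836787

0.8368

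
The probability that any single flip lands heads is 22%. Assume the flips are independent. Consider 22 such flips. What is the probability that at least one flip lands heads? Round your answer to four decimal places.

0.9958

P(at least one) = 1 − P(none) = 1 − (1 − 0.22)^22
= 1 − 0.004227 = 0.995773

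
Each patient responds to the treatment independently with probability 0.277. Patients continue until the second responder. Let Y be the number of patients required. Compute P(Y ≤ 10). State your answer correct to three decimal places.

0.811

Finishing within 10 patients ⇔ at least 2 successes in the first 10. With X ~ Binomial(10, 0.277), P(Y ≤ 10) = 1 − P(X ≤ 1).
  k=0: C(10,0)·0.277^0·0.723^10 = 0.03903
  k=1: C(10,1)·0.277^1·0.723^9 = 0.14953
1 − 0.18856 = 0.81144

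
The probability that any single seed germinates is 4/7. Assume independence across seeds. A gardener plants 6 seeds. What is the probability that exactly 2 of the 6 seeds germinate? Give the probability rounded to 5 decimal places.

0.16524

X ~ Binomial(n=6, p=0.571429).
P(X=2) = C(6,2) · p^2 · (1−p)^4
= 15 · 0.32653 · 0.033736 = 0.1652373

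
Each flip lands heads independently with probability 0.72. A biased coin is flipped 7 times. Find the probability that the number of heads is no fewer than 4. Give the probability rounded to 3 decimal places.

X ~ Binomial(7, 0.72); P(X ≥ 4) = Σ C(7,k) p^k (1−p)^(7−k) over k:
  k=4: C(7,4)·0.72^4·0.28^3 = 0.20648
  k=5: C(7,5)·0.72^5·0.28^2 = 0.31856
  k=6: C(7,6)·0.72^6·0.28^1 = 0.27306
  k=7: C(7,7)·0.72^7·0.28^0 = 0.10031
Total = 0.89840

0.898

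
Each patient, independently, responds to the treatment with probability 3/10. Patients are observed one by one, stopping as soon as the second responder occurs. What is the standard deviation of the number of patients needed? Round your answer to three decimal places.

3.944

Y = total patients until the second success; negative binomial with r=2, p=0.30.
SD(Y) = √[r(1−p)/p²] = √(15.55556) = 3.94405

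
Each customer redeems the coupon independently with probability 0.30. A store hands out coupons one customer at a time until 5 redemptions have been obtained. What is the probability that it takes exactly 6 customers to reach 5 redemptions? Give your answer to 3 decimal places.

0.009

Y = trial on which the fifth success occurs; negative binomial, r=5, p=0.30.
P(Y=6) = C(5,4) · p^5 · (1−p)^1
= 5 · 0.00243 · 0.7 = 0.00851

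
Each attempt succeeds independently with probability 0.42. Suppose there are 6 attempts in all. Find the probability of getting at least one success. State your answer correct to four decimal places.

0.9619

P(at least one) = 1 − P(none) = 1 − (1 − 0.42)^6
= 1 − 0.038069 = 0.961931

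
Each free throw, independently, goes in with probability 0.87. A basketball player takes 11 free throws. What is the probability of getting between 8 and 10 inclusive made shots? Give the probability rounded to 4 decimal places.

0.7396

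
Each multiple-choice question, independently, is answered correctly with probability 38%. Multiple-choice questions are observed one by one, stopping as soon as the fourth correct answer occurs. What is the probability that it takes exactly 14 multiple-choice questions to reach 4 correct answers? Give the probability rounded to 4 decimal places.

0.0501

Y = trial on which the fourth success occurs; negative binomial, r=4, p=0.38.
P(Y=14) = C(13,3) · p^4 · (1−p)^10
= 286 · 0.020851 · 0.008393 = 0.050052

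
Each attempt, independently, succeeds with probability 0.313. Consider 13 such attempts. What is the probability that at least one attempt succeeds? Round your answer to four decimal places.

0.9924

P(at least one) = 1 − P(none) = 1 − (1 − 0.313)^13
= 1 − 0.007593 = 0.992407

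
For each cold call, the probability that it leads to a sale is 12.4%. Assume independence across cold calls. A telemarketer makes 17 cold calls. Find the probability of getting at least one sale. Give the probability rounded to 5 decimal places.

0.89467

P(at least one) = 1 − P(none) = 1 − (1 − 0.124)^17
= 1 − 0.1053343 = 0.8946657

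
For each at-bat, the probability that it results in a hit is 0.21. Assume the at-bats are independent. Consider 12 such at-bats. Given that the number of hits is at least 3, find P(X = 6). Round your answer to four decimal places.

X ~ Binomial(12, 0.21). Want P(X=6 | X≥3) = P(X=6) / P(X≥3).
P(X=6) = C(12,6)·0.21^6·0.79^6 = 0.019264
P(X≥3) = 1 − 0.059092 − 0.188494 − 0.275584 = 0.476830
Ratio = 0.019264 / 0.476830 = 0.040400

0.0404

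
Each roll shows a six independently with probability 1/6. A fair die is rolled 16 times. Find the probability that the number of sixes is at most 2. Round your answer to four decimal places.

X ~ Binomial(16, 0.166667); P(X ≤ 2) = Σ C(16,k) p^k (1−p)^(16−k) over k:
  k=0: C(16,0)·0.166667^0·0.833333^16 = 0.054088
  k=1: C(16,1)·0.166667^1·0.833333^15 = 0.173081
  k=2: C(16,2)·0.166667^2·0.833333^14 = 0.259622
Total = 0.486791

0.4868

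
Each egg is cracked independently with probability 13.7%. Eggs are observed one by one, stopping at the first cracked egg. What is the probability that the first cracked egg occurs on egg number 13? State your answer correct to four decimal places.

Geometric (trials to first success), p = 0.137.
P(Y = 13) = (1−p)^12 · p = 0.17066 · 0.137 = 0.023380

0.0234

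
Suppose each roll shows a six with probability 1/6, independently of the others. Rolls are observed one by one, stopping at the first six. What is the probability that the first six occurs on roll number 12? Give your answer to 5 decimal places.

0.02243

Geometric (trials to first success), p = 0.166667.
P(Y = 12) = (1−p)^11 · p = 0.13459 · 0.166667 = 0.0224313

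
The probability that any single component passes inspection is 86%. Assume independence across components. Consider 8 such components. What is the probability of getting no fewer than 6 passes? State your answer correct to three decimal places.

0.911

X ~ Binomial(8, 0.86); P(X ≥ 6) = Σ C(8,k) p^k (1−p)^(8−k) over k:
  k=6: C(8,6)·0.86^6·0.14^2 = 0.22203
  k=7: C(8,7)·0.86^7·0.14^1 = 0.38968
  k=8: C(8,8)·0.86^8·0.14^0 = 0.29922
Total = 0.91092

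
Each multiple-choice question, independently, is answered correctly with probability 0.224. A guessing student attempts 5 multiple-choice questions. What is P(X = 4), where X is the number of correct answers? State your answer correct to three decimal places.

0.010

X ~ Binomial(n=5, p=0.224).
P(X=4) = C(5,4) · p^4 · (1−p)^1
= 5 · 0.0025176 · 0.776 = 0.00977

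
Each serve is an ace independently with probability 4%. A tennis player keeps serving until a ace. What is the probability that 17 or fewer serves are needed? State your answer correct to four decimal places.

Y = number of serves to the first success; geometric, p = 0.04.
P(Y ≤ 17) = 1 − (1−p)^17 = 1 − 0.499587 = 0.500413

0.5004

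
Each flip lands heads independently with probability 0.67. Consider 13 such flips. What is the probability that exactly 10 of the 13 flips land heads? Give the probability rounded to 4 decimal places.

X ~ Binomial(n=13, p=0.67).
P(X=10) = C(13,10) · p^10 · (1−p)^3
= 286 · 0.018228 · 0.035937 = 0.187351

0.1874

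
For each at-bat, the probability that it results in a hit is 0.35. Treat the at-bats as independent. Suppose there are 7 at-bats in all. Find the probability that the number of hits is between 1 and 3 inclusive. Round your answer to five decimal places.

0.75113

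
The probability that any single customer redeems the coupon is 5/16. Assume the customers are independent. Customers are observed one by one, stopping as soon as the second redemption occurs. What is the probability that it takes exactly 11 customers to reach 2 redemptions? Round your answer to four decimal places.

Y = trial on which the second success occurs; negative binomial, r=2, p=0.3125.
P(Y=11) = C(10,1) · p^2 · (1−p)^9
= 10 · 0.097656 · 0.034313 = 0.033508

0.0335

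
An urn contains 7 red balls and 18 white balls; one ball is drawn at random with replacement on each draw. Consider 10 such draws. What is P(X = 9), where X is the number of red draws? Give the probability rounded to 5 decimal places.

0.00008

X ~ Binomial(n=10, p=0.28).
P(X=9) = C(10,9) · p^9 · (1−p)^1
= 10 · 1.0578e-05 · 0.72 = 0.0000762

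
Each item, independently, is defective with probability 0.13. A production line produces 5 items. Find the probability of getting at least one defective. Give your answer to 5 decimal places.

0.50158

P(at least one) = 1 − P(none) = 1 − (1 − 0.13)^5
= 1 − 0.4984209 = 0.5015791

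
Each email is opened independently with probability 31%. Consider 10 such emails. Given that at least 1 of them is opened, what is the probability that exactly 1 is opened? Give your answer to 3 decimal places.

0.113

X ~ Binomial(10, 0.31). Want P(X=1 | X≥1) = P(X=1) / P(X≥1).
P(X=1) = C(10,1)·0.31^1·0.69^9 = 0.10990
P(X≥1) = 1 − 0.02446 = 0.97554
Ratio = 0.10990 / 0.97554 = 0.11266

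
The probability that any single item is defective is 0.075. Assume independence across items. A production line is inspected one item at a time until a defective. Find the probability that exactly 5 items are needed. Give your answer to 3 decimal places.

0.055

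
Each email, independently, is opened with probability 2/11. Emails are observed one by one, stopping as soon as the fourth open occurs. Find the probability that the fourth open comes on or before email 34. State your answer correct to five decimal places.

0.88904

Finishing within 34 emails ⇔ at least 4 successes in the first 34. With X ~ Binomial(34, 0.181818), P(Y ≤ 34) = 1 − P(X ≤ 3).
  k=0: C(34,0)·0.181818^0·0.818182^34 = 0.0010887
  k=1: C(34,1)·0.181818^1·0.818182^33 = 0.0082255
  k=2: C(34,2)·0.181818^2·0.818182^32 = 0.0301600
  k=3: C(34,3)·0.181818^3·0.818182^31 = 0.0714905
1 − 0.1109646 = 0.8890354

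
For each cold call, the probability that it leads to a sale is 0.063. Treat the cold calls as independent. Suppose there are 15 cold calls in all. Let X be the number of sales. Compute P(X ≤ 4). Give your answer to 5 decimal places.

X ~ Binomial(15, 0.063); P(X ≤ 4) = Σ C(15,k) p^k (1−p)^(15−k) over k:
  k=0: C(15,0)·0.063^0·0.937^15 = 0.3767852
  k=1: C(15,1)·0.063^1·0.937^14 = 0.3800022
  k=2: C(15,2)·0.063^2·0.937^13 = 0.1788484
  k=3: C(15,3)·0.063^3·0.937^12 = 0.0521084
  k=4: C(15,4)·0.063^4·0.937^11 = 0.0105107
Total = 0.9982549

0.99825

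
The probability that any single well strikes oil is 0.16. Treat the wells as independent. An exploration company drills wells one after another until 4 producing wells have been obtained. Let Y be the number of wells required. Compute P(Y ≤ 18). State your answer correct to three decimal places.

0.323

Finishing within 18 wells ⇔ at least 4 successes in the first 18. With X ~ Binomial(18, 0.16), P(Y ≤ 18) = 1 − P(X ≤ 3).
  k=0: C(18,0)·0.16^0·0.84^18 = 0.04335
  k=1: C(18,1)·0.16^1·0.84^17 = 0.14864
  k=2: C(18,2)·0.16^2·0.84^16 = 0.24066
  k=3: C(18,3)·0.16^3·0.84^15 = 0.24448
1 − 0.67713 = 0.32287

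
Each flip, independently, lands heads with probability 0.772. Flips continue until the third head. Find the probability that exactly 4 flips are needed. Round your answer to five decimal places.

0.31471

Y = trial on which the third success occurs; negative binomial, r=3, p=0.772.
P(Y=4) = C(3,2) · p^3 · (1−p)^1
= 3 · 0.4601 · 0.228 = 0.3147082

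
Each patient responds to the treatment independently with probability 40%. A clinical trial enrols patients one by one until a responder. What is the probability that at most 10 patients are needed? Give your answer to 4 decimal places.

Y = number of patients to the first success; geometric, p = 0.40.
P(Y ≤ 10) = 1 − (1−p)^10 = 1 − 0.006047 = 0.993953

0.9940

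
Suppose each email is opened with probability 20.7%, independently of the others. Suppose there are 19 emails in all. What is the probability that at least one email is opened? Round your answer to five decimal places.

0.98780

P(at least one) = 1 − P(none) = 1 − (1 − 0.207)^19
= 1 − 0.0121952 = 0.9878048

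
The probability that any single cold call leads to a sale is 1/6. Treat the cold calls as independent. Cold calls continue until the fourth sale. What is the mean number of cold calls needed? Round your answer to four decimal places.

24.0000

Y = total cold calls until the fourth success; negative binomial with r=4, p=0.166667.
E[Y] = r / p = 4 / 0.166667 = 24.000000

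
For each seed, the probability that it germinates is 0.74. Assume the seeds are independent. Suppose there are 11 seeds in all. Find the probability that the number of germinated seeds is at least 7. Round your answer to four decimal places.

0.8687

X ~ Binomial(11, 0.74); P(X ≥ 7) = Σ C(11,k) p^k (1−p)^(11−k) over k:
  k=7: C(11,7)·0.74^7·0.26^4 = 0.183244
  k=8: C(11,8)·0.74^8·0.26^3 = 0.260770
  k=9: C(11,9)·0.74^9·0.26^2 = 0.247397
  k=10: C(11,10)·0.74^10·0.26^1 = 0.140826
  k=11: C(11,11)·0.74^11·0.26^0 = 0.036438
Total = 0.868675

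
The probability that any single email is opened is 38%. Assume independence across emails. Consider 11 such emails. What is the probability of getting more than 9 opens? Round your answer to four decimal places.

X ~ Binomial(11, 0.38); P(X ≥ 10) = Σ C(11,k) p^k (1−p)^(11−k) over k:
  k=10: C(11,10)·0.38^10·0.62^1 = 0.000428
  k=11: C(11,11)·0.38^11·0.62^0 = 0.000024
Total = 0.000452

0.0005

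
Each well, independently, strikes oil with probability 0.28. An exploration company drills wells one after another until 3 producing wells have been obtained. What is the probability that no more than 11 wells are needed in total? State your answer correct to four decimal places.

0.6335

Finishing within 11 wells ⇔ at least 3 successes in the first 11. With X ~ Binomial(11, 0.28), P(Y ≤ 11) = 1 − P(X ≤ 2).
  k=0: C(11,0)·0.28^0·0.72^11 = 0.026956
  k=1: C(11,1)·0.28^1·0.72^10 = 0.115312
  k=2: C(11,2)·0.28^2·0.72^9 = 0.224218
1 − 0.366487 = 0.633513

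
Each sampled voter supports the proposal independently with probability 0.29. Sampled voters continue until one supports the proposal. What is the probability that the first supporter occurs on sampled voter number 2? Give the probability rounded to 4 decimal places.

0.2059

Geometric (trials to first success), p = 0.29.
P(Y = 2) = (1−p)^1 · p = 0.71 · 0.29 = 0.205900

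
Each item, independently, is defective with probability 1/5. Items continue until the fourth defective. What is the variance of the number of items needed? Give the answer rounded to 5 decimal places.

Y = total items until the fourth success; negative binomial with r=4, p=0.20.
Var(Y) = r(1−p)/p² = 4·0.80 / 0.20² = 80.0000000

80.00000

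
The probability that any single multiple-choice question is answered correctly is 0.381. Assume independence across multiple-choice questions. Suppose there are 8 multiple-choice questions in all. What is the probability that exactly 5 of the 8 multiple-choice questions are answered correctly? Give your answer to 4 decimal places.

X ~ Binomial(n=8, p=0.381).
P(X=5) = C(8,5) · p^5 · (1−p)^3
= 56 · 0.0080283 · 0.23718 = 0.106631

0.1066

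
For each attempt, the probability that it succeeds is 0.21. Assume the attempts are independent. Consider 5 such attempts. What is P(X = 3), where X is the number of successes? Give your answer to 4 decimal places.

X ~ Binomial(n=5, p=0.21).
P(X=3) = C(5,3) · p^3 · (1−p)^2
= 10 · 0.009261 · 0.6241 = 0.057798

0.0578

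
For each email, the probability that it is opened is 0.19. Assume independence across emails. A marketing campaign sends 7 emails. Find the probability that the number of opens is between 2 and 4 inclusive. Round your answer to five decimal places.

0.39191

X ~ Binomial(7, 0.19); P(2 ≤ X ≤ 4) = Σ C(7,k) p^k (1−p)^(7−k) over k:
  k=2: C(7,2)·0.19^2·0.81^5 = 0.2643331
  k=3: C(7,3)·0.19^3·0.81^4 = 0.1033401
  k=4: C(7,4)·0.19^4·0.81^3 = 0.0242403
Total = 0.3919135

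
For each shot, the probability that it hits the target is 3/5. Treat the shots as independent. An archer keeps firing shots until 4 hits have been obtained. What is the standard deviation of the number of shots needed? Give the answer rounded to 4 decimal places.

Y = total shots until the fourth success; negative binomial with r=4, p=0.60.
SD(Y) = √[r(1−p)/p²] = √(4.444444) = 2.108185

2.1082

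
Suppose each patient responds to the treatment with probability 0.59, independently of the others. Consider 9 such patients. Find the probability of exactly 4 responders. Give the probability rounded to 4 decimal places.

0.1769

X ~ Binomial(n=9, p=0.59).
P(X=4) = C(9,4) · p^4 · (1−p)^5
= 126 · 0.12117 · 0.011586 = 0.176888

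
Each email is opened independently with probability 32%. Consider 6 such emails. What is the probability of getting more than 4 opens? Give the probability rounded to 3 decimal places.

X ~ Binomial(6, 0.32); P(X ≥ 5) = Σ C(6,k) p^k (1−p)^(6−k) over k:
  k=5: C(6,5)·0.32^5·0.68^1 = 0.01369
  k=6: C(6,6)·0.32^6·0.68^0 = 0.00107
Total = 0.01476

0.015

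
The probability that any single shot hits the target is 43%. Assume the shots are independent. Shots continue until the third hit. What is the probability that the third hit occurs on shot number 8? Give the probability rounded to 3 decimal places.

Y = trial on which the third success occurs; negative binomial, r=3, p=0.43.
P(Y=8) = C(7,2) · p^3 · (1−p)^5
= 21 · 0.079507 · 0.060169 = 0.10046

0.100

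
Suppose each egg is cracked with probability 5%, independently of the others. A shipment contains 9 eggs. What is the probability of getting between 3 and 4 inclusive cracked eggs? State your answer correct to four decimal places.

0.0083

X ~ Binomial(9, 0.05); P(3 ≤ X ≤ 4) = Σ C(9,k) p^k (1−p)^(9−k) over k:
  k=3: C(9,3)·0.05^3·0.95^6 = 0.007718
  k=4: C(9,4)·0.05^4·0.95^5 = 0.000609
Total = 0.008328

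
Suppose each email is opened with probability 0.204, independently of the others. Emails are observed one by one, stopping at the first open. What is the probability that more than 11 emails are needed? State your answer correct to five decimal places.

0.08129

Y = number of emails to the first success; geometric, p = 0.204.
P(Y > 11) = P(first 11 all fail) = (1−p)^11 = 0.0812912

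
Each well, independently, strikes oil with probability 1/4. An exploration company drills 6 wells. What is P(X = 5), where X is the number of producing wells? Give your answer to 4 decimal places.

0.0044

X ~ Binomial(n=6, p=0.25).
P(X=5) = C(6,5) · p^5 · (1−p)^1
= 6 · 0.00097656 · 0.75 = 0.004395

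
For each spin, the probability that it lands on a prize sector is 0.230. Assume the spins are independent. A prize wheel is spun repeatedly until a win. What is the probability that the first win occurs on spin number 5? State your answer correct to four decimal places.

0.0809

Geometric (trials to first success), p = 0.23.
P(Y = 5) = (1−p)^4 · p = 0.35153 · 0.23 = 0.080852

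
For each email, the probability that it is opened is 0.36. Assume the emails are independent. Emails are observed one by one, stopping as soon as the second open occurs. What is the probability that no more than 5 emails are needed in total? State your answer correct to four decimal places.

0.5906

Finishing within 5 emails ⇔ at least 2 successes in the first 5. With X ~ Binomial(5, 0.36), P(Y ≤ 5) = 1 − P(X ≤ 1).
  k=0: C(5,0)·0.36^0·0.64^5 = 0.107374
  k=1: C(5,1)·0.36^1·0.64^4 = 0.301990
1 − 0.409364 = 0.590636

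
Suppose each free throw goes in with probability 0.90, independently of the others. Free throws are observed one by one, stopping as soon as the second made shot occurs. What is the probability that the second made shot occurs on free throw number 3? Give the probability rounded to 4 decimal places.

Y = trial on which the second success occurs; negative binomial, r=2, p=0.90.
P(Y=3) = C(2,1) · p^2 · (1−p)^1
= 2 · 0.81 · 0.1 = 0.162000

0.1620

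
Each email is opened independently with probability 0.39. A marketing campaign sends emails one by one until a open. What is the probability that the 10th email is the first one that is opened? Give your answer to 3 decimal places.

Geometric (trials to first success), p = 0.39.
P(Y = 10) = (1−p)^9 · p = 0.011694 · 0.39 = 0.00456

0.005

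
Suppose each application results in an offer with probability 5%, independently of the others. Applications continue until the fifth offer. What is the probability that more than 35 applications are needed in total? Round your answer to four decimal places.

0.9710

Needing more than 35 applications ⇔ fewer than 5 successes in the first 35. With X ~ Binomial(35, 0.05), P(Y > 35) = P(X ≤ 4).
  k=0: C(35,0)·0.05^0·0.95^35 = 0.166083
  k=1: C(35,1)·0.05^1·0.95^34 = 0.305943
  k=2: C(35,2)·0.05^2·0.95^33 = 0.273739
  k=3: C(35,3)·0.05^3·0.95^32 = 0.158480
  k=4: C(35,4)·0.05^4·0.95^31 = 0.066729
P(X ≤ 4) = 0.970974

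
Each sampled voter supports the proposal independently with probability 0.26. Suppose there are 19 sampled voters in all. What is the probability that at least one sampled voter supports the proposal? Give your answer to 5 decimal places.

0.99672

P(at least one) = 1 − P(none) = 1 − (1 − 0.26)^19
= 1 − 0.0032764 = 0.9967236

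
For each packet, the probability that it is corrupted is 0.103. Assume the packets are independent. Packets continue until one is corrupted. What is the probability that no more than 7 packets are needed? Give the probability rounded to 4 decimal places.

0.5328

Y = number of packets to the first success; geometric, p = 0.103.
P(Y ≤ 7) = 1 − (1−p)^7 = 1 − 0.467248 = 0.532752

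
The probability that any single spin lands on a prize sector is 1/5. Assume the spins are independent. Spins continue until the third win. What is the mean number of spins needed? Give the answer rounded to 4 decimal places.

Y = total spins until the third success; negative binomial with r=3, p=0.20.
E[Y] = r / p = 3 / 0.20 = 15.000000

15.0000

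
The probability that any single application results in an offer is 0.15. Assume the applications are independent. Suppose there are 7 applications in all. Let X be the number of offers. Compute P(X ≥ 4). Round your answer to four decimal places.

X ~ Binomial(7, 0.15); P(X ≥ 4) = Σ C(7,k) p^k (1−p)^(7−k) over k:
  k=4: C(7,4)·0.15^4·0.85^3 = 0.010882
  k=5: C(7,5)·0.15^5·0.85^2 = 0.001152
  k=6: C(7,6)·0.15^6·0.85^1 = 0.000068
  k=7: C(7,7)·0.15^7·0.85^0 = 0.000002
Total = 0.012103

0.0121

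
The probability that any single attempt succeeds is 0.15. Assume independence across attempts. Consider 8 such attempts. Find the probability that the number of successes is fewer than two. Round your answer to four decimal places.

X ~ Binomial(8, 0.15); P(X ≤ 1) = Σ C(8,k) p^k (1−p)^(8−k) over k:
  k=0: C(8,0)·0.15^0·0.85^8 = 0.272491
  k=1: C(8,1)·0.15^1·0.85^7 = 0.384693
Total = 0.657183

0.6572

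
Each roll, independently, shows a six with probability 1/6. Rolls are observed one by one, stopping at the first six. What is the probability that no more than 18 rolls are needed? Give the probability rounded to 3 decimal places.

Y = number of rolls to the first success; geometric, p = 0.166667.
P(Y ≤ 18) = 1 − (1−p)^18 = 1 − 0.03756 = 0.96244

0.962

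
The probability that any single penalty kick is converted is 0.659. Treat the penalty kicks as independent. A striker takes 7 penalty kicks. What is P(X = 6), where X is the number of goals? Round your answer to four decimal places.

0.1955

X ~ Binomial(n=7, p=0.659).
P(X=6) = C(7,6) · p^6 · (1−p)^1
= 7 · 0.081905 · 0.341 = 0.195508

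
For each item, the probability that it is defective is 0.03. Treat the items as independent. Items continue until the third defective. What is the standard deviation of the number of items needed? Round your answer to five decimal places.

56.86241

Y = total items until the third success; negative binomial with r=3, p=0.03.
SD(Y) = √[r(1−p)/p²] = √(3233.3333333) = 56.8624070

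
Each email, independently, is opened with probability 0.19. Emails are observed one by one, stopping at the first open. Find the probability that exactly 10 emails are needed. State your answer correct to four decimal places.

0.0285

Geometric (trials to first success), p = 0.19.
P(Y = 10) = (1−p)^9 · p = 0.15009 · 0.19 = 0.028518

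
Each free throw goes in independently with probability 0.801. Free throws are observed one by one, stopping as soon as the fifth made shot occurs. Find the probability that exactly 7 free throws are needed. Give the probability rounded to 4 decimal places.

0.1959

Y = trial on which the fifth success occurs; negative binomial, r=5, p=0.801.
P(Y=7) = C(6,4) · p^5 · (1−p)^2
= 15 · 0.32973 · 0.039601 = 0.195866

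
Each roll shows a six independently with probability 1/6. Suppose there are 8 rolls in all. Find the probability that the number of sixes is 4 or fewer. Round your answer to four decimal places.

0.9954

X ~ Binomial(8, 0.166667); P(X ≤ 4) = Σ C(8,k) p^k (1−p)^(8−k) over k:
  k=0: C(8,0)·0.166667^0·0.833333^8 = 0.232568
  k=1: C(8,1)·0.166667^1·0.833333^7 = 0.372109
  k=2: C(8,2)·0.166667^2·0.833333^6 = 0.260476
  k=3: C(8,3)·0.166667^3·0.833333^5 = 0.104190
  k=4: C(8,4)·0.166667^4·0.833333^4 = 0.026048
Total = 0.995391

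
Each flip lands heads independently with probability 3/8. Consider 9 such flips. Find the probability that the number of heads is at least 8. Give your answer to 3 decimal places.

0.002

X ~ Binomial(9, 0.375); P(X ≥ 8) = Σ C(9,k) p^k (1−p)^(9−k) over k:
  k=8: C(9,8)·0.375^8·0.625^1 = 0.00220
  k=9: C(9,9)·0.375^9·0.625^0 = 0.00015
Total = 0.00235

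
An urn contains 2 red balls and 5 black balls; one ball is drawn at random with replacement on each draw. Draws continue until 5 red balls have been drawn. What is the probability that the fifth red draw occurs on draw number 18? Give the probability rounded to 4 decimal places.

0.0571

Y = trial on which the fifth success occurs; negative binomial, r=5, p=0.285714.
P(Y=18) = C(17,4) · p^5 · (1−p)^13
= 2380 · 0.001904 · 0.012599 = 0.057092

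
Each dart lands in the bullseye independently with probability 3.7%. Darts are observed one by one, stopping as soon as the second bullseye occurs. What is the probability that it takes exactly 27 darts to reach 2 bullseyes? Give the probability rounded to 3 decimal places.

0.014

Y = trial on which the second success occurs; negative binomial, r=2, p=0.037.
P(Y=27) = C(26,1) · p^2 · (1−p)^25
= 26 · 0.001369 · 0.38963 = 0.01387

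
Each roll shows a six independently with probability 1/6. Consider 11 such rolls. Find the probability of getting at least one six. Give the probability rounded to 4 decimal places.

0.8654

P(at least one) = 1 − P(none) = 1 − (1 − 0.166667)^11
= 1 − 0.134588 = 0.865412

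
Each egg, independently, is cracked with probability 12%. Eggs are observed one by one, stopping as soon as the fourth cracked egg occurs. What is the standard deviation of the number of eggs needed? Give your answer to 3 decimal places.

15.635

Y = total eggs until the fourth success; negative binomial with r=4, p=0.12.
SD(Y) = √[r(1−p)/p²] = √(244.44444) = 15.63472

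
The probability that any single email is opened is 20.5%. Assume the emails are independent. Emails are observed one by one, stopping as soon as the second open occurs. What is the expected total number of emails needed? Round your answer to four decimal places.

Y = total emails until the second success; negative binomial with r=2, p=0.205.
E[Y] = r / p = 2 / 0.205 = 9.756098

9.7561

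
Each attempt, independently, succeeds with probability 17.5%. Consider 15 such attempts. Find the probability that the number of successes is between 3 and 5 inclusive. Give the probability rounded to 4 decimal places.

0.4687

X ~ Binomial(15, 0.175); P(3 ≤ X ≤ 5) = Σ C(15,k) p^k (1−p)^(15−k) over k:
  k=3: C(15,3)·0.175^3·0.825^12 = 0.242422
  k=4: C(15,4)·0.175^4·0.825^11 = 0.154269
  k=5: C(15,5)·0.175^5·0.825^10 = 0.071992
Total = 0.468683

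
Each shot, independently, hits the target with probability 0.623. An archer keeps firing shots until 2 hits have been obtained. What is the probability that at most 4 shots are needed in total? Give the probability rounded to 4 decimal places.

0.8463

Finishing within 4 shots ⇔ at least 2 successes in the first 4. With X ~ Binomial(4, 0.623), P(Y ≤ 4) = 1 − P(X ≤ 1).
  k=0: C(4,0)·0.623^0·0.377^4 = 0.020201
  k=1: C(4,1)·0.623^1·0.377^3 = 0.133528
1 − 0.153729 = 0.846271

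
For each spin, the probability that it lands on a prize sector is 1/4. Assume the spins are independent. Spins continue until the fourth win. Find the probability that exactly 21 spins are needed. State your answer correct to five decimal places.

0.03347

Y = trial on which the fourth success occurs; negative binomial, r=4, p=0.25.
P(Y=21) = C(20,3) · p^4 · (1−p)^17
= 1140 · 0.0039062 · 0.0075169 = 0.0334739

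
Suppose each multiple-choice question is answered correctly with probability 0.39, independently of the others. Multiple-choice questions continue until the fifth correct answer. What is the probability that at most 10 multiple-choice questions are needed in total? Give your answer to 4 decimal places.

Finishing within 10 multiple-choice questions ⇔ at least 5 successes in the first 10. With X ~ Binomial(10, 0.39), P(Y ≤ 10) = 1 − P(X ≤ 4).
  k=0: C(10,0)·0.39^0·0.61^10 = 0.007133
  k=1: C(10,1)·0.39^1·0.61^9 = 0.045607
  k=2: C(10,2)·0.39^2·0.61^8 = 0.131214
  k=3: C(10,3)·0.39^3·0.61^7 = 0.223709
  k=4: C(10,4)·0.39^4·0.61^6 = 0.250298
1 − 0.657962 = 0.342038

0.3420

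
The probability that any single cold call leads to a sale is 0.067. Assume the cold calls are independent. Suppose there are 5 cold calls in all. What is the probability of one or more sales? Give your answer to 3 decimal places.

P(at least one) = 1 − P(none) = 1 − (1 − 0.067)^5
= 1 − 0.70698 = 0.29302

0.293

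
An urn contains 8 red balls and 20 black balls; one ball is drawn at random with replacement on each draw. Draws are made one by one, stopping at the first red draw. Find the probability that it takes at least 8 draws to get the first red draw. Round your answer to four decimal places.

0.0949

Y = number of draws to the first success; geometric, p = 0.285714.
P(Y > 7) = P(first 7 all fail) = (1−p)^7 = 0.094865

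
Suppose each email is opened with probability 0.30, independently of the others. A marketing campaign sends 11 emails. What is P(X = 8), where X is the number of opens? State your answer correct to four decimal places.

0.0037

X ~ Binomial(n=11, p=0.30).
P(X=8) = C(11,8) · p^8 · (1−p)^3
= 165 · 6.561e-05 · 0.343 = 0.003713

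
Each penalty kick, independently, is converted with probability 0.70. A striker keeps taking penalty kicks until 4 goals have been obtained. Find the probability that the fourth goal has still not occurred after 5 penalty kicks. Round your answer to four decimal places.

Needing more than 5 penalty kicks ⇔ fewer than 4 successes in the first 5. With X ~ Binomial(5, 0.70), P(Y > 5) = P(X ≤ 3).
  k=0: C(5,0)·0.70^0·0.30^5 = 0.002430
  k=1: C(5,1)·0.70^1·0.30^4 = 0.028350
  k=2: C(5,2)·0.70^2·0.30^3 = 0.132300
  k=3: C(5,3)·0.70^3·0.30^2 = 0.308700
P(X ≤ 3) = 0.471780

0.4718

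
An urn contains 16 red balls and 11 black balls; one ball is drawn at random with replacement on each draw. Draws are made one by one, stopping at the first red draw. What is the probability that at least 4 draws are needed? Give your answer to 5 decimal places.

Y = number of draws to the first success; geometric, p = 0.592593.
P(Y > 3) = P(first 3 all fail) = (1−p)^3 = 0.0676218

0.06762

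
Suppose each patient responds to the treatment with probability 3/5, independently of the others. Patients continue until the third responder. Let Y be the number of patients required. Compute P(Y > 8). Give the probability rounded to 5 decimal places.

0.04981

Needing more than 8 patients ⇔ fewer than 3 successes in the first 8. With X ~ Binomial(8, 0.60), P(Y > 8) = P(X ≤ 2).
  k=0: C(8,0)·0.60^0·0.40^8 = 0.0006554
  k=1: C(8,1)·0.60^1·0.40^7 = 0.0078643
  k=2: C(8,2)·0.60^2·0.40^6 = 0.0412877
P(X ≤ 2) = 0.0498074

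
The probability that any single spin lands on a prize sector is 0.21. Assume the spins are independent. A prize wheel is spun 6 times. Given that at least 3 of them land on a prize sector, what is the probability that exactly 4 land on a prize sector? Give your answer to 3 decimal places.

0.163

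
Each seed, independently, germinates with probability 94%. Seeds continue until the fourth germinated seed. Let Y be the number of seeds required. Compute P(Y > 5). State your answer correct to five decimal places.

0.03187

Needing more than 5 seeds ⇔ fewer than 4 successes in the first 5. With X ~ Binomial(5, 0.94), P(Y > 5) = P(X ≤ 3).
  k=0: C(5,0)·0.94^0·0.06^5 = 0.0000008
  k=1: C(5,1)·0.94^1·0.06^4 = 0.0000609
  k=2: C(5,2)·0.94^2·0.06^3 = 0.0019086
  k=3: C(5,3)·0.94^3·0.06^2 = 0.0299010
P(X ≤ 3) = 0.0318713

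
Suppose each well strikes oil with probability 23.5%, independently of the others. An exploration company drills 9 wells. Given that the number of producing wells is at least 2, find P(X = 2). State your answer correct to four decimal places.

0.4604

X ~ Binomial(9, 0.235). Want P(X=2 | X≥2) = P(X=2) / P(X≥2).
P(X=2) = C(9,2)·0.235^2·0.765^7 = 0.304837
P(X≥2) = 1 − 0.089733 − 0.248086 = 0.662181
Ratio = 0.304837 / 0.662181 = 0.460354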